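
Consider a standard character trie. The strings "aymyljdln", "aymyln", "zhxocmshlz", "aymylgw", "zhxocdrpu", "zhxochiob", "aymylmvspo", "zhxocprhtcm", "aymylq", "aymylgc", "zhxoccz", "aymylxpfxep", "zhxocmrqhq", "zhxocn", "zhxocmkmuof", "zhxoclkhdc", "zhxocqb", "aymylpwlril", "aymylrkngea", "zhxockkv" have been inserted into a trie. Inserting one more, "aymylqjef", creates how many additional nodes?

3

The longest prefix of "aymylqjef" already in the trie is "aymylq" (length 6).
New nodes needed: |"aymylqjef"| − 6 = 9 − 6 = 3.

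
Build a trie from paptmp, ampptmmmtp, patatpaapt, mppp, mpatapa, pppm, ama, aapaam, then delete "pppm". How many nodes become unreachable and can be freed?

3

Walk "pppm" from the leaf back toward the root, removing each node that no remaining word uses.
The suffix "ppm" (3 nodes) is used only by "pppm"; the node for "p" still has the child "a", so pruning stops there.
Nodes removed: 3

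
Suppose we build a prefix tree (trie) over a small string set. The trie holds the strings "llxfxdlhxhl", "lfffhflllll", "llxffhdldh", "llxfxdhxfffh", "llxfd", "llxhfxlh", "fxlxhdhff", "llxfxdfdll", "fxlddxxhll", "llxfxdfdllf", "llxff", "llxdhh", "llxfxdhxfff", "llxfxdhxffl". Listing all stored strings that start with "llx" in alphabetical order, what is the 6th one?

llxfxdfdllf

Filter for "llx…" and sort: "llxdhh", "llxfd", "llxff", "llxffhdldh", "llxfxdfdll", "llxfxdfdllf", "llxfxdhxfff", "llxfxdhxfffh", "llxfxdhxffl", "llxfxdlhxhl", "llxhfxlh"
The 6th is llxfxdfdllf.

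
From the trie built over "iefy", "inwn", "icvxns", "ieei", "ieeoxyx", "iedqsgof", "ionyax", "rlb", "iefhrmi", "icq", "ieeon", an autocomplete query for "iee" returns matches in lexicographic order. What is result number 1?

ieei

Filter for "iee…" and sort: "ieei", "ieeon", "ieeoxyx"
The 1st is ieei.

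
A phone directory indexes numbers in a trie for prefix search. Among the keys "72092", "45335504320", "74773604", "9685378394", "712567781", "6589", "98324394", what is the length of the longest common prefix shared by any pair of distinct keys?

1

The deepest shared node is where two words last agree before diverging.
"712567781" and "72092" agree on "7" (1 characters) before diverging; nothing deeper is shared.
Longest shared-prefix length: 1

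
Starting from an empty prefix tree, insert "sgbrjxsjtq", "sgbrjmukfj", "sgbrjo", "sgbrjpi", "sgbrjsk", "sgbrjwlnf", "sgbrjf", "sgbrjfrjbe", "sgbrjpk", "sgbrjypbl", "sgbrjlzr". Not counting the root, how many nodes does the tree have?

37

Count nodes per top-level branch (shared prefixes stored once):
  's'-branch (sgbrjf, sgbrjfrjbe, sgbrjlzr, sgbrjmukfj, sgbrjo, sgbrjpi, sgbrjpk, sgbrjsk, sgbrjwlnf, sgbrjxsjtq, sgbrjypbl): 37 nodes
Sum: 37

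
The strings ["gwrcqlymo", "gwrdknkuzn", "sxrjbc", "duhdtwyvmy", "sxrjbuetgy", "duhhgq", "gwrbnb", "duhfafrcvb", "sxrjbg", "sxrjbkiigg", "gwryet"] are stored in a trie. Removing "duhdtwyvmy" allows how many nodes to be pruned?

7

Walk "duhdtwyvmy" from the leaf back toward the root, removing each node that no remaining word uses.
The suffix "dtwyvmy" (7 nodes) is used only by "duhdtwyvmy"; the node for "duh" still has the child "h", so pruning stops there.
Nodes removed: 7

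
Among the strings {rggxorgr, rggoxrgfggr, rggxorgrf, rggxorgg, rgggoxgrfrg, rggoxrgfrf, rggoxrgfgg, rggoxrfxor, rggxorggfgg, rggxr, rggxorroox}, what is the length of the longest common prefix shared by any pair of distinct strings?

10

Look for the deepest trie node that still has at least two words in its subtree.
"rggoxrgfgg" and "rggoxrgfggr" agree on "rggoxrgfgg" (10 characters) before diverging; nothing deeper is shared.
Longest shared-prefix length: 10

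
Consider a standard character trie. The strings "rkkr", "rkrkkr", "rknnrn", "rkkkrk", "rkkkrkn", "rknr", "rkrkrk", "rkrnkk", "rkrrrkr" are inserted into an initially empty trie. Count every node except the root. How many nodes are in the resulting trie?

26

Trie structure (* marks end of a word):
(root)
└─ r
   └─ k
      ├─ k
      │  ├─ k
      │  │  └─ r
      │  │     └─ k *
      │  │        └─ n *
      │  └─ r *
      ├─ n
      │  ├─ n
      │  │  └─ r
      │  │     └─ n *
      │  └─ r *
      └─ r
         ├─ k
         │  ├─ k
         │  │  └─ r *
         │  └─ r
         │     └─ k *
         ├─ n
         │  └─ k
         │     └─ k *
         └─ r
            └─ r
               └─ k
                  └─ r *
Counting every labelled node above: 26.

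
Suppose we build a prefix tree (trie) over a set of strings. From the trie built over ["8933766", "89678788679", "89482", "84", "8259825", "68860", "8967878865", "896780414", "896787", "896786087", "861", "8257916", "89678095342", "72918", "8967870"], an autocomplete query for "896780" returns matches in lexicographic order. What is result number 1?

896780414

Filter for "896780…" and sort: "896780414", "89678095342"
The 1st is 896780414.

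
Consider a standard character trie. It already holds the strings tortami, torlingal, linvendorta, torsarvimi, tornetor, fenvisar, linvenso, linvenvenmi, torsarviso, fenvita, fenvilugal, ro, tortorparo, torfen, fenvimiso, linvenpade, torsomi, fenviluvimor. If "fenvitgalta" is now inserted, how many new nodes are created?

"fenvit" is already a path in the trie; the remaining "galta" must be added.
Each of the 5 remaining characters creates one node.

5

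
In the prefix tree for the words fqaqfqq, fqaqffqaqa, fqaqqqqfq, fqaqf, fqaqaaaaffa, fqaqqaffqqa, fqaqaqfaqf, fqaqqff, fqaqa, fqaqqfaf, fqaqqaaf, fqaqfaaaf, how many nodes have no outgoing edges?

10

Leaves are exactly the stored words that no other stored word extends.
Those words: "fqaqaaaaffa", "fqaqaqfaqf", "fqaqfaaaf", "fqaqffqaqa", "fqaqfqq", "fqaqqaaf", "fqaqqaffqqa", "fqaqqfaf", "fqaqqff", "fqaqqqqfq"
Leaf count: 10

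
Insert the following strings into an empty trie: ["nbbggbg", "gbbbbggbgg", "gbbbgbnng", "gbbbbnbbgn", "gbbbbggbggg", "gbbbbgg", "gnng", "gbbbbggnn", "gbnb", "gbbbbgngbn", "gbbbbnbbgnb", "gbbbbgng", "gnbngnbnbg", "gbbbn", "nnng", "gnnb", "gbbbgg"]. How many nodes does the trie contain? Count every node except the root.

54

For each word, the new-node count is its length minus the longest prefix already in the trie:
  "nbbggbg" → 7 new (n, b, b, g, g, b, g)
  "gbbbbggbgg" → 10 new (g, b, b, b, b, g, g, b, g, g)
  "gbbbgbnng" → prefix "gbbb" already present; 5 new (g, b, n, n, g)
  "gbbbbnbbgn" → prefix "gbbbb" already present; 5 new (n, b, b, g, n)
  "gbbbbggbggg" → prefix "gbbbbggbgg" already present; 1 new (g)
  "gbbbbgg" → prefix "gbbbbgg" already present; 0 new (none)
  "gnng" → prefix "g" already present; 3 new (n, n, g)
  "gbbbbggnn" → prefix "gbbbbgg" already present; 2 new (n, n)
  "gbnb" → prefix "gb" already present; 2 new (n, b)
  "gbbbbgngbn" → prefix "gbbbbg" already present; 4 new (n, g, b, n)
  "gbbbbnbbgnb" → prefix "gbbbbnbbgn" already present; 1 new (b)
  "gbbbbgng" → prefix "gbbbbgng" already present; 0 new (none)
  "gnbngnbnbg" → prefix "gn" already present; 8 new (b, n, g, n, b, n, b, g)
  "gbbbn" → prefix "gbbb" already present; 1 new (n)
  "nnng" → prefix "n" already present; 3 new (n, n, g)
  "gnnb" → prefix "gnn" already present; 1 new (b)
  "gbbbgg" → prefix "gbbbg" already present; 1 new (g)
Total nodes = 7 + 10 + 5 + 5 + 1 + 0 + 3 + 2 + 2 + 4 + 1 + 0 + 8 + 1 + 3 + 1 + 1 = 54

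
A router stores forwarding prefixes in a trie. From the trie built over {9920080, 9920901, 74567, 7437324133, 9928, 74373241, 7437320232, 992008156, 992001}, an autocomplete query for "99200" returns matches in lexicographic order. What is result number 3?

992008156

Words with prefix "99200", in lexicographic order: "992001", "9920080", "992008156"
Position 3: 992008156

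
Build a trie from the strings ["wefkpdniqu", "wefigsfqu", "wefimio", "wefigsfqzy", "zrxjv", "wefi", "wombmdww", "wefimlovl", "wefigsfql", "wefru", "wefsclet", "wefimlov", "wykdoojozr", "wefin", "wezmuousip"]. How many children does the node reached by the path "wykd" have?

1

Walk "wykd" from the root, arriving at one node.
Distinct next characters after "wykd": o.
That node has 1 child edge.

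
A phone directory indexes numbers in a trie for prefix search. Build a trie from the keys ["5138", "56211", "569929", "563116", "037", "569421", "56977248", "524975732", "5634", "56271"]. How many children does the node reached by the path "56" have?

Walk "56" from the root, arriving at one node.
Distinct next characters after "56": 2, 3, 9.
That node has 3 child edges.

3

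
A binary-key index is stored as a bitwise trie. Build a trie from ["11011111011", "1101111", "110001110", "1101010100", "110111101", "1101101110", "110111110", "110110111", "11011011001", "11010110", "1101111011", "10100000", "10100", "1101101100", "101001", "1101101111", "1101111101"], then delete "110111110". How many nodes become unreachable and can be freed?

0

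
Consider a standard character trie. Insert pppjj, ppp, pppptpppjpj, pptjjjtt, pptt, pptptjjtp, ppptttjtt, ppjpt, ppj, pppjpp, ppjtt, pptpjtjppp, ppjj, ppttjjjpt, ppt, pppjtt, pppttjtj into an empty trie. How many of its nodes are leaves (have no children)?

13

Leaves are exactly the stored words that no other stored word extends.
Those words: "ppjj", "ppjpt", "ppjtt", "pppjj", "pppjpp", "pppjtt", "pppptpppjpj", "pppttjtj", "ppptttjtt", "pptjjjtt", "pptpjtjppp", "pptptjjtp", "ppttjjjpt"
Leaf count: 13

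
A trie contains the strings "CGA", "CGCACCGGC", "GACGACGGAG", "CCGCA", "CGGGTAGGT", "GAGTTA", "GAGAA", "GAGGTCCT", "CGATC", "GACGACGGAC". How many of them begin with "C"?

Walk to "C"; the words in its subtree are exactly those with that prefix.
Matches: "CCGCA", "CGA", "CGATC", "CGCACCGGC", "CGGGTAGGT"
Count: 5

5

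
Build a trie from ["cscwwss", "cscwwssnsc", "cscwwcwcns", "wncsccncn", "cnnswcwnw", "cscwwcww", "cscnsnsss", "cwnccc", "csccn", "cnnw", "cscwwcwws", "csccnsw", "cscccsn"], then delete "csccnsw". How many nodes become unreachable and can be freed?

Walk "csccnsw" from the leaf back toward the root, removing each node that no remaining word uses.
The suffix "sw" (2 nodes) is used only by "csccnsw"; "csccn" is itself a stored word, so pruning stops there.
Nodes removed: 2

2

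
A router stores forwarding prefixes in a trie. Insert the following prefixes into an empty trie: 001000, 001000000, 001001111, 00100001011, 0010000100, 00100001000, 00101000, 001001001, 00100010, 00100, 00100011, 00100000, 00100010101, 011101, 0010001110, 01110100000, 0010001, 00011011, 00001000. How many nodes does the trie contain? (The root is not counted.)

Insert word by word; a character creates a node only if that edge doesn't already exist:
  "001000" → 6 new (0, 0, 1, 0, 0, 0)
  "001000000" → prefix "001000" already present; 3 new (0, 0, 0)
  "001001111" → prefix "00100" already present; 4 new (1, 1, 1, 1)
  "00100001011" → prefix "0010000" already present; 4 new (1, 0, 1, 1)
  "0010000100" → prefix "001000010" already present; 1 new (0)
  "00100001000" → prefix "0010000100" already present; 1 new (0)
  "00101000" → prefix "0010" already present; 4 new (1, 0, 0, 0)
  "001001001" → prefix "001001" already present; 3 new (0, 0, 1)
  "00100010" → prefix "001000" already present; 2 new (1, 0)
  "00100" → prefix "00100" already present; 0 new (none)
  "00100011" → prefix "0010001" already present; 1 new (1)
  "00100000" → prefix "00100000" already present; 0 new (none)
  "00100010101" → prefix "00100010" already present; 3 new (1, 0, 1)
  "011101" → prefix "0" already present; 5 new (1, 1, 1, 0, 1)
  "0010001110" → prefix "00100011" already present; 2 new (1, 0)
  "01110100000" → prefix "011101" already present; 5 new (0, 0, 0, 0, 0)
  "0010001" → prefix "0010001" already present; 0 new (none)
  "00011011" → prefix "00" already present; 6 new (0, 1, 1, 0, 1, 1)
  "00001000" → prefix "000" already present; 5 new (0, 1, 0, 0, 0)
Total nodes = 6 + 3 + 4 + 4 + 1 + 1 + 4 + 3 + 2 + 0 + 1 + 0 + 3 + 5 + 2 + 5 + 0 + 6 + 5 = 55

55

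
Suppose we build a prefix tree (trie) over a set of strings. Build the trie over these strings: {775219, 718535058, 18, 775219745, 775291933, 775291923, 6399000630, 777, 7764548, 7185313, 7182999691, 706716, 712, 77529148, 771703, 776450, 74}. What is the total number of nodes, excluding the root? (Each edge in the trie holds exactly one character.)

65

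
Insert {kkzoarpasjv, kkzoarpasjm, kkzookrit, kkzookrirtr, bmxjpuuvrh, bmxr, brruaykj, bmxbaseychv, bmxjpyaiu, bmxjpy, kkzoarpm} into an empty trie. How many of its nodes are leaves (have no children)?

A leaf is a node with no children — equivalently, the end of a word that is not a proper prefix of any other stored word.
Those words: "bmxbaseychv", "bmxjpuuvrh", "bmxjpyaiu", "bmxr", "brruaykj", "kkzoarpasjm", "kkzoarpasjv", "kkzoarpm", "kkzookrirtr", "kkzookrit"
Leaf count: 10

10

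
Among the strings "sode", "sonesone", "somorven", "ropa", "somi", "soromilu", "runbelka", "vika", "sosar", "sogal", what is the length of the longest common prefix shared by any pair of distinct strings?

3

Look for the deepest trie node that still has at least two words in its subtree.
"somi" and "somorven" agree on "som" (3 characters) before diverging; nothing deeper is shared.
Longest shared-prefix length: 3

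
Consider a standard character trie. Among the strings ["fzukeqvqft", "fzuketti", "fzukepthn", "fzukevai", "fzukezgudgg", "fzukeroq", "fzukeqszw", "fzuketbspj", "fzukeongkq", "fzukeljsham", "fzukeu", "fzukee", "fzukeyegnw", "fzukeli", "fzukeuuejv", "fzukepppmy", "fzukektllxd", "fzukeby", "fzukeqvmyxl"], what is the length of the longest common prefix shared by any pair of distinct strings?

Equivalently: take the maximum, over all pairs, of their longest common prefix length.
e.g. "fzukeqvmyxl" and "fzukeqvqft" share the prefix "fzukeqv" of length 7; no pair shares a longer one.
Longest shared-prefix length: 7

7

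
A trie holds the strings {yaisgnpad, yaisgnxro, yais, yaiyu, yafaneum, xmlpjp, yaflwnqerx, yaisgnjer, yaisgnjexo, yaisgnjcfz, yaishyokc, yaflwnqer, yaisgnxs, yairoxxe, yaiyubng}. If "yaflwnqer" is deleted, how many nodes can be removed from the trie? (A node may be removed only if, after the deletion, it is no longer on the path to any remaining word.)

A node on "yaflwnqer"'s path can go only if nothing else ends at it or branches off below it.
Every node on "yaflwnqer" is still needed (e.g. by "yaflwnqerx"), so nothing is freed.
Nodes removed: 0

0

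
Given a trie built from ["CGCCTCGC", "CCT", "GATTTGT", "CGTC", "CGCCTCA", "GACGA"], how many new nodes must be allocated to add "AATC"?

No existing word starts with "A", so every character of "AATC" needs a new node.
4 − 0 = 4 new nodes.

4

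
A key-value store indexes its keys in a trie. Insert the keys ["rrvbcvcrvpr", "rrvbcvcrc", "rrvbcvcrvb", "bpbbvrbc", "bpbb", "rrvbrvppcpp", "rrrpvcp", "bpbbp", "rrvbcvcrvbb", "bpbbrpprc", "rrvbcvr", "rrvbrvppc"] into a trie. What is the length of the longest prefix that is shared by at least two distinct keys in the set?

Look for the deepest trie node that still has at least two words in its subtree.
"rrvbcvcrvb" and "rrvbcvcrvbb" agree on "rrvbcvcrvb" (10 characters) before diverging; nothing deeper is shared.
Longest shared-prefix length: 10

10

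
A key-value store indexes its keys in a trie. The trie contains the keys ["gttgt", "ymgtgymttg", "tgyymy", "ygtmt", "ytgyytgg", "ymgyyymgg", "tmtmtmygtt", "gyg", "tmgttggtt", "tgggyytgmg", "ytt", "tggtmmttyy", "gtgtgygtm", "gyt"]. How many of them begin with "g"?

Walk to "g"; the words in its subtree are exactly those with that prefix.
Words under "g": gtgtgygtm, gttgt, gyg, gyt
Count: 4

4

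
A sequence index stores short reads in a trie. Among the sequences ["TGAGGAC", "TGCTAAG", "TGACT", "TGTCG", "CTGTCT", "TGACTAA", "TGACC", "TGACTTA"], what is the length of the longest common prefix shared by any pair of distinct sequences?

5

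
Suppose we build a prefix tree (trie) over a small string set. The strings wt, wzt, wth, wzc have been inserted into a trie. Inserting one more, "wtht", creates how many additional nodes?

Walking "wtht" from the root, the first 3 characters ("wth") follow existing edges; "t" is the first miss.
Each of the 1 remaining characters creates one node.

1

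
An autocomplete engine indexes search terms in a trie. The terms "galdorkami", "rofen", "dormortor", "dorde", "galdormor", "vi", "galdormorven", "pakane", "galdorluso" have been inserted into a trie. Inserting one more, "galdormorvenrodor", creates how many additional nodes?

Walking "galdormorvenrodor" from the root, the first 12 characters ("galdormorven") follow existing edges; "r" is the first miss.
New nodes needed: |"galdormorvenrodor"| − 12 = 17 − 12 = 5.

5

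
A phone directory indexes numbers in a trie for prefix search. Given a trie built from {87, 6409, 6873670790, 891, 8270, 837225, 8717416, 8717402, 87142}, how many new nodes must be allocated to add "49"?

2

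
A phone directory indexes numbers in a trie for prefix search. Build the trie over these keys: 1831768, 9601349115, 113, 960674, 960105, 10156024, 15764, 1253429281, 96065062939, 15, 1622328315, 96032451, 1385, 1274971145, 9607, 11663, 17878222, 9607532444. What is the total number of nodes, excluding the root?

Trace insertions, counting only characters that open a new branch:
  "1831768" → 7 new (1, 8, 3, 1, 7, 6, 8)
  "9601349115" → 10 new (9, 6, 0, 1, 3, 4, 9, 1, 1, 5)
  "113" → prefix "1" already present; 2 new (1, 3)
  "960674" → prefix "960" already present; 3 new (6, 7, 4)
  "960105" → prefix "9601" already present; 2 new (0, 5)
  "10156024" → prefix "1" already present; 7 new (0, 1, 5, 6, 0, 2, 4)
  "15764" → prefix "1" already present; 4 new (5, 7, 6, 4)
  "1253429281" → prefix "1" already present; 9 new (2, 5, 3, 4, 2, 9, 2, 8, 1)
  "96065062939" → prefix "9606" already present; 7 new (5, 0, 6, 2, 9, 3, 9)
  "15" → prefix "15" already present; 0 new (none)
  "1622328315" → prefix "1" already present; 9 new (6, 2, 2, 3, 2, 8, 3, 1, 5)
  "96032451" → prefix "960" already present; 5 new (3, 2, 4, 5, 1)
  "1385" → prefix "1" already present; 3 new (3, 8, 5)
  "1274971145" → prefix "12" already present; 8 new (7, 4, 9, 7, 1, 1, 4, 5)
  "9607" → prefix "960" already present; 1 new (7)
  "11663" → prefix "11" already present; 3 new (6, 6, 3)
  "17878222" → prefix "1" already present; 7 new (7, 8, 7, 8, 2, 2, 2)
  "9607532444" → prefix "9607" already present; 6 new (5, 3, 2, 4, 4, 4)
Total nodes = 7 + 10 + 2 + 3 + 2 + 7 + 4 + 9 + 7 + 0 + 9 + 5 + 3 + 8 + 1 + 3 + 7 + 6 = 93

93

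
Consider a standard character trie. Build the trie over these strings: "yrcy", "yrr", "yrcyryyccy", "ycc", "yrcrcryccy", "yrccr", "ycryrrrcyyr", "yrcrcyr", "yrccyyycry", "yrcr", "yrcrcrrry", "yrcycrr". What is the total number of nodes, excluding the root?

Trace insertions, counting only characters that open a new branch:
  "yrcy" → 4 new (y, r, c, y)
  "yrr" → prefix "yr" already present; 1 new (r)
  "yrcyryyccy" → prefix "yrcy" already present; 6 new (r, y, y, c, c, y)
  "ycc" → prefix "y" already present; 2 new (c, c)
  "yrcrcryccy" → prefix "yrc" already present; 7 new (r, c, r, y, c, c, y)
  "yrccr" → prefix "yrc" already present; 2 new (c, r)
  "ycryrrrcyyr" → prefix "yc" already present; 9 new (r, y, r, r, r, c, y, y, r)
  "yrcrcyr" → prefix "yrcrc" already present; 2 new (y, r)
  "yrccyyycry" → prefix "yrcc" already present; 6 new (y, y, y, c, r, y)
  "yrcr" → prefix "yrcr" already present; 0 new (none)
  "yrcrcrrry" → prefix "yrcrcr" already present; 3 new (r, r, y)
  "yrcycrr" → prefix "yrcy" already present; 3 new (c, r, r)
Total nodes = 4 + 1 + 6 + 2 + 7 + 2 + 9 + 2 + 6 + 0 + 3 + 3 = 45

45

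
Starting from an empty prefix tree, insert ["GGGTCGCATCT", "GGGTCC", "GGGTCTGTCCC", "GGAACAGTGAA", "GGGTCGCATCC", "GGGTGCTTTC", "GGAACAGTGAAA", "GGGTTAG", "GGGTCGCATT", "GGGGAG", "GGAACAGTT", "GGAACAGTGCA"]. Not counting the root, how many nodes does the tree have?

45

Insert word by word; a character creates a node only if that edge doesn't already exist:
  "GGGTCGCATCT" → 11 new (G, G, G, T, C, G, C, A, T, C, T)
  "GGGTCC" → prefix "GGGTC" already present; 1 new (C)
  "GGGTCTGTCCC" → prefix "GGGTC" already present; 6 new (T, G, T, C, C, C)
  "GGAACAGTGAA" → prefix "GG" already present; 9 new (A, A, C, A, G, T, G, A, A)
  "GGGTCGCATCC" → prefix "GGGTCGCATC" already present; 1 new (C)
  "GGGTGCTTTC" → prefix "GGGT" already present; 6 new (G, C, T, T, T, C)
  "GGAACAGTGAAA" → prefix "GGAACAGTGAA" already present; 1 new (A)
  "GGGTTAG" → prefix "GGGT" already present; 3 new (T, A, G)
  "GGGTCGCATT" → prefix "GGGTCGCAT" already present; 1 new (T)
  "GGGGAG" → prefix "GGG" already present; 3 new (G, A, G)
  "GGAACAGTT" → prefix "GGAACAGT" already present; 1 new (T)
  "GGAACAGTGCA" → prefix "GGAACAGTG" already present; 2 new (C, A)
Total nodes = 11 + 1 + 6 + 9 + 1 + 6 + 1 + 3 + 1 + 3 + 1 + 2 = 45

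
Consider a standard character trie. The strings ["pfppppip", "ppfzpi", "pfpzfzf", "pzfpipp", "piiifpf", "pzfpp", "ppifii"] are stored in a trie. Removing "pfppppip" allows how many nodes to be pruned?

5

Walk "pfppppip" from the leaf back toward the root, removing each node that no remaining word uses.
The suffix "pppip" (5 nodes) is used only by "pfppppip"; the node for "pfp" still has the child "z", so pruning stops there.
Nodes removed: 5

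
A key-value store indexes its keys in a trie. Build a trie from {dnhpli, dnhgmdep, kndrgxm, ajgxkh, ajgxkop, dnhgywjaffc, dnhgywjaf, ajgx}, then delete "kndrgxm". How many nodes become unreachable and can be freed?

7

After clearing the end-marker at "kndrgxm", prune upward until reaching a node still needed by another word.
No other word shares any prefix with "kndrgxm", so all 7 of its nodes go.
Nodes removed: 7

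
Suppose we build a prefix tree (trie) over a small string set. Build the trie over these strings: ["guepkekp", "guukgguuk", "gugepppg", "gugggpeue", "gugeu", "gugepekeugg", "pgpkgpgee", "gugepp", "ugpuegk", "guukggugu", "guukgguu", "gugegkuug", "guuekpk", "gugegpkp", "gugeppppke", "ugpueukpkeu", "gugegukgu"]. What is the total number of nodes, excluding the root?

77

Trace insertions, counting only characters that open a new branch:
  "guepkekp" → 8 new (g, u, e, p, k, e, k, p)
  "guukgguuk" → prefix "gu" already present; 7 new (u, k, g, g, u, u, k)
  "gugepppg" → prefix "gu" already present; 6 new (g, e, p, p, p, g)
  "gugggpeue" → prefix "gug" already present; 6 new (g, g, p, e, u, e)
  "gugeu" → prefix "guge" already present; 1 new (u)
  "gugepekeugg" → prefix "gugep" already present; 6 new (e, k, e, u, g, g)
  "pgpkgpgee" → 9 new (p, g, p, k, g, p, g, e, e)
  "gugepp" → prefix "gugepp" already present; 0 new (none)
  "ugpuegk" → 7 new (u, g, p, u, e, g, k)
  "guukggugu" → prefix "guukggu" already present; 2 new (g, u)
  "guukgguu" → prefix "guukgguu" already present; 0 new (none)
  "gugegkuug" → prefix "guge" already present; 5 new (g, k, u, u, g)
  "guuekpk" → prefix "guu" already present; 4 new (e, k, p, k)
  "gugegpkp" → prefix "gugeg" already present; 3 new (p, k, p)
  "gugeppppke" → prefix "gugeppp" already present; 3 new (p, k, e)
  "ugpueukpkeu" → prefix "ugpue" already present; 6 new (u, k, p, k, e, u)
  "gugegukgu" → prefix "gugeg" already present; 4 new (u, k, g, u)
Total nodes = 8 + 7 + 6 + 6 + 1 + 6 + 9 + 0 + 7 + 2 + 0 + 5 + 4 + 3 + 3 + 6 + 4 = 77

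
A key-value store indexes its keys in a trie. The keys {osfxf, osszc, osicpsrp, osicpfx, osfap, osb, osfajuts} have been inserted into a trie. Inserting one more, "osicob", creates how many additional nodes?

2

"osic" is already a path in the trie; the remaining "ob" must be added.
So 6 − 4 = 2 new nodes.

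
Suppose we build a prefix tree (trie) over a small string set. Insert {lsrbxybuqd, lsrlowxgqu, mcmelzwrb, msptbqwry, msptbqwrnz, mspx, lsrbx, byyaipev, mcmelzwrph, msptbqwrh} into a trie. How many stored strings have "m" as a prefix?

6

Traverse to the node for "m", then collect every word in that subtree.
Words under "m": mcmelzwrb, mcmelzwrph, msptbqwrh, msptbqwrnz, msptbqwry, mspx
Count: 6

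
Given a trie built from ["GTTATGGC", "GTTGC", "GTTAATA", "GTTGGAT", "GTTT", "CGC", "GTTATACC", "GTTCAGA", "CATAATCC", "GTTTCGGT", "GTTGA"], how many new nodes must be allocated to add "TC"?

"TC" shares no prefix with any stored word, so all 2 characters open new nodes.
2 − 0 = 2 new nodes.

2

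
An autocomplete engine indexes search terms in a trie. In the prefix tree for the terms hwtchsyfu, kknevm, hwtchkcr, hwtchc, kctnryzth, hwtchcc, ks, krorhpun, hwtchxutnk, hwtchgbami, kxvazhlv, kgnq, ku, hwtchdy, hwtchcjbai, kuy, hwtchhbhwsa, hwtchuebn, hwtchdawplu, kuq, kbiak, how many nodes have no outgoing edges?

19

Leaves are exactly the stored words that no other stored word extends.
Those words: "hwtchcc", "hwtchcjbai", "hwtchdawplu", "hwtchdy", "hwtchgbami", "hwtchhbhwsa", "hwtchkcr", "hwtchsyfu", "hwtchuebn", "hwtchxutnk", "kbiak", "kctnryzth", "kgnq", "kknevm", "krorhpun", "ks", "kuq", "kuy", "kxvazhlv"
Leaf count: 19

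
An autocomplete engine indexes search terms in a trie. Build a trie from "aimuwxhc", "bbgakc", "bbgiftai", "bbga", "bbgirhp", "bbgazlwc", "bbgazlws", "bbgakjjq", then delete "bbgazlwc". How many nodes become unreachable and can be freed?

1

A node on "bbgazlwc"'s path can go only if nothing else ends at it or branches off below it.
The suffix "c" (1 node) is used only by "bbgazlwc"; the node for "bbgazlw" still has the child "s", so pruning stops there.
Nodes removed: 1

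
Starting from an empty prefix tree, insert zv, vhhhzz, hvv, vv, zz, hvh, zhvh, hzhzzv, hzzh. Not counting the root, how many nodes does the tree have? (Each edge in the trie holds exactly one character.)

24

Count nodes per top-level branch (shared prefixes stored once):
  'h'-branch (hvh, hvv, hzhzzv, hzzh): 11 nodes
  'v'-branch (vhhhzz, vv): 7 nodes
  'z'-branch (zhvh, zv, zz): 6 nodes
Sum: 24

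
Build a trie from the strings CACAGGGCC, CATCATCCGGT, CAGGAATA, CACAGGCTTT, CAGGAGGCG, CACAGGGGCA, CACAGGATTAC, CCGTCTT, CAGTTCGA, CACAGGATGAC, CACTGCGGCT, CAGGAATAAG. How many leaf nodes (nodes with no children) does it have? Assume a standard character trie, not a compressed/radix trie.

Leaves are exactly the stored words that no other stored word extends.
Those words: "CACAGGATGAC", "CACAGGATTAC", "CACAGGCTTT", "CACAGGGCC", "CACAGGGGCA", "CACTGCGGCT", "CAGGAATAAG", "CAGGAGGCG", "CAGTTCGA", "CATCATCCGGT", "CCGTCTT"
Leaf count: 11

11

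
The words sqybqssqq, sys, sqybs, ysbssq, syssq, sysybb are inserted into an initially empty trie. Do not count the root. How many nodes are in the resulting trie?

23

Insert word by word; a character creates a node only if that edge doesn't already exist:
  "sqybqssqq" → 9 new (s, q, y, b, q, s, s, q, q)
  "sys" → prefix "s" already present; 2 new (y, s)
  "sqybs" → prefix "sqyb" already present; 1 new (s)
  "ysbssq" → 6 new (y, s, b, s, s, q)
  "syssq" → prefix "sys" already present; 2 new (s, q)
  "sysybb" → prefix "sys" already present; 3 new (y, b, b)
Total nodes = 9 + 2 + 1 + 6 + 2 + 3 = 23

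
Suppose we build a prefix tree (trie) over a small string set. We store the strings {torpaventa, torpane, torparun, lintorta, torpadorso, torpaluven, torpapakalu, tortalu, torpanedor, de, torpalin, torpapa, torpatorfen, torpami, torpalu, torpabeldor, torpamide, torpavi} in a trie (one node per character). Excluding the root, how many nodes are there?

67

Insert word by word; a character creates a node only if that edge doesn't already exist:
  "torpaventa" → 10 new (t, o, r, p, a, v, e, n, t, a)
  "torpane" → prefix "torpa" already present; 2 new (n, e)
  "torparun" → prefix "torpa" already present; 3 new (r, u, n)
  "lintorta" → 8 new (l, i, n, t, o, r, t, a)
  "torpadorso" → prefix "torpa" already present; 5 new (d, o, r, s, o)
  "torpaluven" → prefix "torpa" already present; 5 new (l, u, v, e, n)
  "torpapakalu" → prefix "torpa" already present; 6 new (p, a, k, a, l, u)
  "tortalu" → prefix "tor" already present; 4 new (t, a, l, u)
  "torpanedor" → prefix "torpane" already present; 3 new (d, o, r)
  "de" → 2 new (d, e)
  "torpalin" → prefix "torpal" already present; 2 new (i, n)
  "torpapa" → prefix "torpapa" already present; 0 new (none)
  "torpatorfen" → prefix "torpa" already present; 6 new (t, o, r, f, e, n)
  "torpami" → prefix "torpa" already present; 2 new (m, i)
  "torpalu" → prefix "torpalu" already present; 0 new (none)
  "torpabeldor" → prefix "torpa" already present; 6 new (b, e, l, d, o, r)
  "torpamide" → prefix "torpami" already present; 2 new (d, e)
  "torpavi" → prefix "torpav" already present; 1 new (i)
Total nodes = 10 + 2 + 3 + 8 + 5 + 5 + 6 + 4 + 3 + 2 + 2 + 0 + 6 + 2 + 0 + 6 + 2 + 1 = 67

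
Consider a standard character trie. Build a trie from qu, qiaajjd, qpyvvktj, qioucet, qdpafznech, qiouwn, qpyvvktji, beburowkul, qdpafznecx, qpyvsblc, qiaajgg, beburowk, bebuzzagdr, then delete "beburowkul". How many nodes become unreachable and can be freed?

Walk "beburowkul" from the leaf back toward the root, removing each node that no remaining word uses.
The suffix "ul" (2 nodes) is used only by "beburowkul"; "beburowk" is itself a stored word, so pruning stops there.
Nodes removed: 2

2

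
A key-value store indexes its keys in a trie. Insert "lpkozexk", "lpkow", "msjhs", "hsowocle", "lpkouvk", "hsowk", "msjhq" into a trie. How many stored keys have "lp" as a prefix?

Traverse to the node for "lp", then collect every word in that subtree.
Matches: "lpkouvk", "lpkow", "lpkozexk"
Count: 3

3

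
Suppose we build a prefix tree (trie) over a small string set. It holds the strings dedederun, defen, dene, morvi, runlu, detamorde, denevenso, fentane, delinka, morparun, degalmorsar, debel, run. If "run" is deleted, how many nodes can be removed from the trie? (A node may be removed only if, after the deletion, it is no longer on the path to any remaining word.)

0

After clearing the end-marker at "run", prune upward until reaching a node still needed by another word.
Every node on "run" is still needed (e.g. by "runlu"), so nothing is freed.
Nodes removed: 0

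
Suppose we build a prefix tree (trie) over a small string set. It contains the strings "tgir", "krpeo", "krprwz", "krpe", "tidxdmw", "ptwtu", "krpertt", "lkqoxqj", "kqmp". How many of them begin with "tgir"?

1

Filter for entries beginning with "tgir":
Words under "tgir": tgir
Count: 1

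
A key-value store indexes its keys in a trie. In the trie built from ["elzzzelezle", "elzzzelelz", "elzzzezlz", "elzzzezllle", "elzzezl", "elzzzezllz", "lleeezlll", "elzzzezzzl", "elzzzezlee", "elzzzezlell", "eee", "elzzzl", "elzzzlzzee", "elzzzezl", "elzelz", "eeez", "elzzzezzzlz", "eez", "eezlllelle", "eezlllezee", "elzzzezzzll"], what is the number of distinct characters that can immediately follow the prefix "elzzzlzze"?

The children of the "elzzzlzze" node are the distinct next characters among strings starting with "elzzzlzze".
Distinct next characters after "elzzzlzze": e.
That node has 1 child edge.

1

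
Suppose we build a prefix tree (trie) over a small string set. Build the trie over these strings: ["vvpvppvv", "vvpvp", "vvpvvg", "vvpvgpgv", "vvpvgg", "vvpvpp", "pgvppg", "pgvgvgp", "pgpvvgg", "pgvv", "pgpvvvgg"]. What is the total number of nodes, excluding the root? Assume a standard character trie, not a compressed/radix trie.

34

Count nodes per top-level branch (shared prefixes stored once):
  'p'-branch (pgpvvgg, pgpvvvgg, pgvgvgp, pgvppg, pgvv): 19 nodes
  'v'-branch (vvpvgg, vvpvgpgv, vvpvp, vvpvpp, vvpvppvv, vvpvvg): 15 nodes
Sum: 34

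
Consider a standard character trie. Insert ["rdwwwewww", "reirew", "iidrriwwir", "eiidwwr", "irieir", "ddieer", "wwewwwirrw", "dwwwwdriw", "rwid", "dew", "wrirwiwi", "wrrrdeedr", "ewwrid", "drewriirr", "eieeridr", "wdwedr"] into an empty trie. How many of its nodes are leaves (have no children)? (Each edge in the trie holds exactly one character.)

Leaves are exactly the stored words that no other stored word extends.
Those words: "ddieer", "dew", "drewriirr", "dwwwwdriw", "eieeridr", "eiidwwr", "ewwrid", "iidrriwwir", "irieir", "rdwwwewww", "reirew", "rwid", "wdwedr", "wrirwiwi", "wrrrdeedr", "wwewwwirrw"
Leaf count: 16

16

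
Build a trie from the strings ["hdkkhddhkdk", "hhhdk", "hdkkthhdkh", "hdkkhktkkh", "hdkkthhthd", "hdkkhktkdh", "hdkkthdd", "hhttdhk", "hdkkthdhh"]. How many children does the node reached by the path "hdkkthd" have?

2

Follow the path "hdkkthd" to its node, then look at its outgoing edges.
Characters that immediately follow "hdkkthd" among the stored strings: {d, h}.
That node has 2 child edges.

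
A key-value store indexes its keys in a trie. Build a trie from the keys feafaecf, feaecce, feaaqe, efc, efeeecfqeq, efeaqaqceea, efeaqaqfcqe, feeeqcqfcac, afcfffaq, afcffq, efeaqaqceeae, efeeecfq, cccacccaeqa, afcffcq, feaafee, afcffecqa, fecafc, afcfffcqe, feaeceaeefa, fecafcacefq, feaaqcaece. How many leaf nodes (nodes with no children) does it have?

A leaf is a node with no children — equivalently, the end of a word that is not a proper prefix of any other stored word.
Those words: "afcffcq", "afcffecqa", "afcfffaq", "afcfffcqe", "afcffq", "cccacccaeqa", "efc", "efeaqaqceeae", "efeaqaqfcqe", "efeeecfqeq", "feaafee", "feaaqcaece", "feaaqe", "feaecce", "feaeceaeefa", "feafaecf", "fecafcacefq", "feeeqcqfcac"
Leaf count: 18

18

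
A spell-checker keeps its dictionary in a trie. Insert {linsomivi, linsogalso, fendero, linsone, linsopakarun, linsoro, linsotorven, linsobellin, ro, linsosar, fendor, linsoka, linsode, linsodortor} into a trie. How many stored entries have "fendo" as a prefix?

Filter for entries beginning with "fendo":
Matches: "fendor"
Count: 1

1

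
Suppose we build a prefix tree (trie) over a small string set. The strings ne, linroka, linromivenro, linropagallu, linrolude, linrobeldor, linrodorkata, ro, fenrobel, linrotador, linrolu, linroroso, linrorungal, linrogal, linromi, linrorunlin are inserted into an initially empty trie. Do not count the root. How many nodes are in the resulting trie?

70

For each word, the new-node count is its length minus the longest prefix already in the trie:
  "ne" → 2 new (n, e)
  "linroka" → 7 new (l, i, n, r, o, k, a)
  "linromivenro" → prefix "linro" already present; 7 new (m, i, v, e, n, r, o)
  "linropagallu" → prefix "linro" already present; 7 new (p, a, g, a, l, l, u)
  "linrolude" → prefix "linro" already present; 4 new (l, u, d, e)
  "linrobeldor" → prefix "linro" already present; 6 new (b, e, l, d, o, r)
  "linrodorkata" → prefix "linro" already present; 7 new (d, o, r, k, a, t, a)
  "ro" → 2 new (r, o)
  "fenrobel" → 8 new (f, e, n, r, o, b, e, l)
  "linrotador" → prefix "linro" already present; 5 new (t, a, d, o, r)
  "linrolu" → prefix "linrolu" already present; 0 new (none)
  "linroroso" → prefix "linro" already present; 4 new (r, o, s, o)
  "linrorungal" → prefix "linror" already present; 5 new (u, n, g, a, l)
  "linrogal" → prefix "linro" already present; 3 new (g, a, l)
  "linromi" → prefix "linromi" already present; 0 new (none)
  "linrorunlin" → prefix "linrorun" already present; 3 new (l, i, n)
Total nodes = 2 + 7 + 7 + 7 + 4 + 6 + 7 + 2 + 8 + 5 + 0 + 4 + 5 + 3 + 0 + 3 = 70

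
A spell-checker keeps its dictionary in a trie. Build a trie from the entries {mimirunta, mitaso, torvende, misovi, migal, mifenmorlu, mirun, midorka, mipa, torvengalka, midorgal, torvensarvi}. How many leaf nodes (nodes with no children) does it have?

Leaves are exactly the stored words that no other stored word extends.
Those words: "midorgal", "midorka", "mifenmorlu", "migal", "mimirunta", "mipa", "mirun", "misovi", "mitaso", "torvende", "torvengalka", "torvensarvi"
Leaf count: 12

12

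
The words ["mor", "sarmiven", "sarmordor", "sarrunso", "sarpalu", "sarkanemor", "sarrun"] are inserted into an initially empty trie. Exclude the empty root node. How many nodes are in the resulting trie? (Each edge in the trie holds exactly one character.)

Count nodes per top-level branch (shared prefixes stored once):
  'm'-branch (mor): 3 nodes
  's'-branch (sarkanemor, sarmiven, sarmordor, sarpalu, sarrun, sarrunso): 29 nodes
Sum: 32

32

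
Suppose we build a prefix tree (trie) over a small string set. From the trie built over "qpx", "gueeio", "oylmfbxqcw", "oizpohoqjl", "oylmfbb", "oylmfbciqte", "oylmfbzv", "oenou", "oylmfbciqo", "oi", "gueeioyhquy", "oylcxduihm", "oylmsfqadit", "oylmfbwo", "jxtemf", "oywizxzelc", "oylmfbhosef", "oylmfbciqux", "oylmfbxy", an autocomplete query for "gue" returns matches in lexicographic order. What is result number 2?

gueeioyhquy

DFS of the "gue" subtree visits, in order: "gueeio", "gueeioyhquy"
Position 2: gueeioyhquy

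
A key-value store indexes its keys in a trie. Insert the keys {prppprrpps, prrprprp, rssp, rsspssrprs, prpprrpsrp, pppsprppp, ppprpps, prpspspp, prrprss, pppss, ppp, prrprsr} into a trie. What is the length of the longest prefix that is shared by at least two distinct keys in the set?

The deepest shared node is where two words last agree before diverging.
e.g. "prrprsr" and "prrprss" share the prefix "prrprs" of length 6; no pair shares a longer one.
Longest shared-prefix length: 6

6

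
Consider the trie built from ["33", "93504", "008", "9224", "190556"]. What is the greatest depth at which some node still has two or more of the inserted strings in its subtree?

1

Look for the deepest trie node that still has at least two words in its subtree.
"9224" and "93504" agree on "9" (1 characters) before diverging; nothing deeper is shared.
Longest shared-prefix length: 1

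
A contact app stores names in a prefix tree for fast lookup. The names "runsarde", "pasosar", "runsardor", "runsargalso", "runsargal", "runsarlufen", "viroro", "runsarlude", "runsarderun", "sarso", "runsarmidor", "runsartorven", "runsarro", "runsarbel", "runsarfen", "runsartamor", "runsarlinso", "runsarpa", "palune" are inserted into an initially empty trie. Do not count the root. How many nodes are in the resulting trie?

76

Count nodes per top-level branch (shared prefixes stored once):
  'p'-branch (palune, pasosar): 11 nodes
  'r'-branch (runsarbel, runsarde, runsarderun, runsardor, runsarfen, runsargal, runsargalso, runsarlinso, runsarlude, runsarlufen, runsarmidor, runsarpa, runsarro, runsartamor, runsartorven): 54 nodes
  's'-branch (sarso): 5 nodes
  'v'-branch (viroro): 6 nodes
Sum: 76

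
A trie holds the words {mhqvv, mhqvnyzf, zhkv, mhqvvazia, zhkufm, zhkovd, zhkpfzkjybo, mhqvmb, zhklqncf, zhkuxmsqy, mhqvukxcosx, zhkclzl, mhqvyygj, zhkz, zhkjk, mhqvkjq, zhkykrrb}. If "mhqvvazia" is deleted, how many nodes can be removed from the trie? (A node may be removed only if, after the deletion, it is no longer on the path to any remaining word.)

4

A node on "mhqvvazia"'s path can go only if nothing else ends at it or branches off below it.
The suffix "azia" (4 nodes) is used only by "mhqvvazia"; "mhqvv" is itself a stored word, so pruning stops there.
Nodes removed: 4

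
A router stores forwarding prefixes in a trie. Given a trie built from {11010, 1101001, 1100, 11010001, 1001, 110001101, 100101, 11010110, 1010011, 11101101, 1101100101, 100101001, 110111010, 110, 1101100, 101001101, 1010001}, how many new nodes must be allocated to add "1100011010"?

The longest prefix of "1100011010" already in the trie is "110001101" (length 9).
So 10 − 9 = 1 new nodes.

1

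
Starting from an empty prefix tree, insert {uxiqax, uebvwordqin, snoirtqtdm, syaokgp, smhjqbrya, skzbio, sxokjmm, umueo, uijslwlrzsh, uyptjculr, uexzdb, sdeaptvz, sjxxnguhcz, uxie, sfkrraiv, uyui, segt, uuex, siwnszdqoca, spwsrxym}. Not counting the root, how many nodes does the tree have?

126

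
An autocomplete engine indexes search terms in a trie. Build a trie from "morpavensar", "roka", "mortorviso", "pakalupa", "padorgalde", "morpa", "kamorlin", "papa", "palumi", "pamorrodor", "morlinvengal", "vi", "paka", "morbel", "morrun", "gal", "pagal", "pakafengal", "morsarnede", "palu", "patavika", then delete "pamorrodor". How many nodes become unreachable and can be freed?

8

A node on "pamorrodor"'s path can go only if nothing else ends at it or branches off below it.
The suffix "morrodor" (8 nodes) is used only by "pamorrodor"; the node for "pa" still has the child "k", so pruning stops there.
Nodes removed: 8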